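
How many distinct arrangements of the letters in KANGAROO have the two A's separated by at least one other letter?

Total arrangements of KANGAROO: 8!/(2!·2!) = 10080.
Arrangements with the A's together: treat AA as one letter, giving (7)!/(2!) = 2520.
Subtracting, 10080 − 2520 = 7560 arrangements keep the A's apart.

7560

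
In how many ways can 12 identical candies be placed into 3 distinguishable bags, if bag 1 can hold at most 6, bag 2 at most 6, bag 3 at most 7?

Without the upper bounds there are C(14,2) = 91 ways to split 12 among 3 bags.
Subtract solutions that violate a single cap (substitute x_i' = x_i − (cap_i+1)): x_1 ≥ 7 gives C(7,2) = 21; x_2 ≥ 7 gives C(7,2) = 21; x_3 ≥ 8 gives C(6,2) = 15. Together 57.
No two caps can be exceeded simultaneously, so the pair terms are all 0.
By inclusion–exclusion the count is 91 − 57 + 0 = 34.

34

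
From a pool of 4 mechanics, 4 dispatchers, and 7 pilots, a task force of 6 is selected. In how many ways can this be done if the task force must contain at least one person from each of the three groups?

Total 6-person selections from all 15: C(15,6) = 5005.
Selections missing a whole group: no mechanics → C(11,6) = 462; no dispatchers → C(11,6) = 462; no pilots → C(8,6) = 28.
Add back selections omitting two groups (i.e. drawn from a single group): C(4,6) + C(4,6) + C(7,6) = 7.
By inclusion–exclusion: 5005 − 952 + 7 = 4060.

4060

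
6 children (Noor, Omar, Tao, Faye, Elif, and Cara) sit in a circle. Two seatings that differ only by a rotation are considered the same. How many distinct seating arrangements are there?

120

Fix one person's seat to break rotational symmetry; the remaining 5 people can be arranged in (5)! = 120 ways.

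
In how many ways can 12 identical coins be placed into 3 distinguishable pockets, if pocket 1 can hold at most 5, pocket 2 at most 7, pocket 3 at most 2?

6

Without the upper bounds there are C(14,2) = 91 ways to split 12 among 3 pockets.
Subtract solutions that violate a single cap (substitute x_i' = x_i − (cap_i+1)): x_1 ≥ 6 gives C(8,2) = 28; x_2 ≥ 8 gives C(6,2) = 15; x_3 ≥ 3 gives C(11,2) = 55. Together 98.
Add back pairs where two caps are both exceeded: 0 + 10 + 3 = 13.
By inclusion–exclusion the count is 91 − 98 + 13 = 6.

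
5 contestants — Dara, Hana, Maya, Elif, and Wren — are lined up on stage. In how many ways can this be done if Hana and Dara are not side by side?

72

There are 5! = 120 arrangements in all. If Hana and Dara are adjacent, merging them into one block gives 2·(4)! = 48 arrangements.
So 120 − 48 = 72 arrangements keep them apart.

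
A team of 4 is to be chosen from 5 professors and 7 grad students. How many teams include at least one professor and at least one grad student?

With no constraint there are C(12,4) = 495 possible selections.
Subtract selections that omit an entire group: no professors → C(7,4) = 35; no grad students → C(5,4) = 5.
Both groups omitted at once is impossible, so 495 − 40 = 455.

455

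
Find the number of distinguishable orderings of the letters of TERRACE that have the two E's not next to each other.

900

Total arrangements of TERRACE: 7!/(2!·2!) = 1260.
Arrangements with the E's together: treat EE as one letter, giving (6)!/(2!) = 360.
Subtracting, 1260 − 360 = 900 arrangements keep the E's apart.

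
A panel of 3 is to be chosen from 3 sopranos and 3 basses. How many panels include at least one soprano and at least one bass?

18

With no constraint there are C(6,3) = 20 possible selections.
Subtract selections that omit an entire group: no sopranos → C(3,3) = 1; no basses → C(3,3) = 1.
Both groups omitted at once is impossible, so 20 − 2 = 18.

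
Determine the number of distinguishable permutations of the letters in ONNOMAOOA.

3780

The 9 letters of ONNOMAOOA have repeats: A appearing twice, N appearing twice, and O appearing 4 times.
The number of distinct arrangements is 9!/(4!·2!·2!) = 362880/96 = 3780.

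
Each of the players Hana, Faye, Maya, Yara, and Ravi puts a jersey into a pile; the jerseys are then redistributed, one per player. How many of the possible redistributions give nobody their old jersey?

Count assignments avoiding every fixed point. For any j of the 5 players fixed to their old jersey, the other 5−j can be arranged in (5−j)! ways.
By inclusion–exclusion this is Σ_{j=0}^{5} (−1)^j C(5,j)·(5−j)!.
Computing: 120 − 120 + 60 − 20 + 5 − 1 = 44.

44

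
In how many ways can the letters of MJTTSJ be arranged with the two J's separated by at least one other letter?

120

There are 6!/(2!·2!) = 180 arrangements of MJTTSJ in total.
Arrangements with the J's together: treat JJ as one letter, giving (5)!/(2!) = 60.
Hence 180 − 60 = 120.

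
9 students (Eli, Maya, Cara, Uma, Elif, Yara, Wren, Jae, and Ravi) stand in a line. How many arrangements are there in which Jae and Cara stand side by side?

80640

Place the 7 others and the Jae-Cara pair as 8 objects in a line; the pair has 2 internal arrangements.
That gives 2 × 8! = 2 × 40320 = 80640.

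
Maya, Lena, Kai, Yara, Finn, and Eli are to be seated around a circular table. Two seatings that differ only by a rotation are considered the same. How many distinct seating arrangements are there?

120

Seat Maya anywhere (absorbing the rotational symmetry), then permute the other 5: (5)! = 120.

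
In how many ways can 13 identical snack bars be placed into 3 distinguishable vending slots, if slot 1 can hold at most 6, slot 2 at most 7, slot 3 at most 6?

28

By stars and bars, unrestricted non-negative solutions to x_1+…+x_3 = 13 number C(13+2,2) = 105.
Subtract solutions that violate a single cap (substitute x_i' = x_i − (cap_i+1)): x_1 ≥ 7 gives C(8,2) = 28; x_2 ≥ 8 gives C(7,2) = 21; x_3 ≥ 7 gives C(8,2) = 28. Together 77.
No two caps can be exceeded simultaneously, so the pair terms are all 0.
By inclusion–exclusion the count is 105 − 77 + 0 = 28.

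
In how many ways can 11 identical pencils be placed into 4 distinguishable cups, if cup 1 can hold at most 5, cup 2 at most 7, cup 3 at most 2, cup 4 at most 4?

71

Without the upper bounds there are C(14,3) = 364 ways to split 11 among 4 cups.
Subtract solutions that violate a single cap (substitute x_i' = x_i − (cap_i+1)): x_1 ≥ 6 gives C(8,3) = 56; x_2 ≥ 8 gives C(6,3) = 20; x_3 ≥ 3 gives C(11,3) = 165; x_4 ≥ 5 gives C(9,3) = 84. Together 325.
Add back pairs where two caps are both exceeded: 0 + 10 + 1 + 1 + 0 + 20 = 32.
By inclusion–exclusion the count is 364 − 325 + 32 = 71.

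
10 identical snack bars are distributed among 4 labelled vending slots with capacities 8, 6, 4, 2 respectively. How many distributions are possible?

Ignoring the caps, the number of non-negative solutions to x_1+…+x_4 = 10 is C(13,3) = 286.
Subtract solutions that violate a single cap (substitute x_i' = x_i − (cap_i+1)): x_1 ≥ 9 gives C(4,3) = 4; x_2 ≥ 7 gives C(6,3) = 20; x_3 ≥ 5 gives C(8,3) = 56; x_4 ≥ 3 gives C(10,3) = 120. Together 200.
Add back pairs where two caps are both exceeded: 0 + 0 + 0 + 0 + 1 + 10 = 11.
By inclusion–exclusion the count is 286 − 200 + 11 = 97.

97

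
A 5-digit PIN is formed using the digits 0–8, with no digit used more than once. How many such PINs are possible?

15120

Choose and order 5 of the 9 symbols: the first digit has 9 options, the next 8, and so on down to 5.
9 × 8 × 7 × 6 × 5 = 15120.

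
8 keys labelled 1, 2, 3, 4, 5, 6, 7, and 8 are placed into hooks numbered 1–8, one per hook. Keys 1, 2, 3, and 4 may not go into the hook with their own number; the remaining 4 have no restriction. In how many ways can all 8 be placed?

24024

Let Aᵢ (for 1 ≤ i ≤ 4) be the placements that put key i in its forbidden hook. Any j of these fix j positions, leaving (8−j)! ways to fill the rest, and there are C(4,j) ways to pick which j.
By inclusion–exclusion, the number of valid placements is Σ_{j=0}^{4} (−1)^j C(4,j)·(8−j)!.
Computing: 40320 − 20160 + 4320 − 480 + 24 = 24024.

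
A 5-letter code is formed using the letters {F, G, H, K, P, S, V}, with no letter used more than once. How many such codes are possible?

With no repetition, fill the 5 letters in order: 7 choices, then 6, down to 3.
That product is 7 × 6 × 5 × 4 × 3 = 2520.

2520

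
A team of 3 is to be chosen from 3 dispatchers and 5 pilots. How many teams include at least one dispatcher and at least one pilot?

45

Total 3-person selections from all 8: C(8,3) = 56.
Subtract selections that omit an entire group: no dispatchers → C(5,3) = 10; no pilots → C(3,3) = 1.
Both groups omitted at once is impossible, so 56 − 11 = 45.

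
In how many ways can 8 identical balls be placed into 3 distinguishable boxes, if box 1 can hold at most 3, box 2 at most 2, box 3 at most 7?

11

By stars and bars, unrestricted non-negative solutions to x_1+…+x_3 = 8 number C(8+2,2) = 45.
Subtract solutions that violate a single cap (substitute x_i' = x_i − (cap_i+1)): x_1 ≥ 4 gives C(6,2) = 15; x_2 ≥ 3 gives C(7,2) = 21; x_3 ≥ 8 gives C(2,2) = 1. Together 37.
Add back pairs where two caps are both exceeded: 3 + 0 + 0 = 3.
By inclusion–exclusion the count is 45 − 37 + 3 = 11.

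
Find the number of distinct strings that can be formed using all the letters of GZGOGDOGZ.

3780

Letter multiplicities in GZGOGDOGZ: D×1, G×4, O×2, Z×2.
So there are 9! / (4!·2!·2!) = 3780 distinguishable arrangements.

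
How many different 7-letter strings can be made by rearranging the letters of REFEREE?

105

Letter multiplicities in REFEREE: E×4, F×1, R×2.
Dividing 7! = 5040 by 4!·2! = 48 for the repeated letters gives 105.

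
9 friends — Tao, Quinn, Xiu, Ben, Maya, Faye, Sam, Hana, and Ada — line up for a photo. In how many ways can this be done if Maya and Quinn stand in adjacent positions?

Glue Maya and Quinn into one block (2 internal orders), leaving 8 units to arrange in a row.
So the count is 2·(8)! = 80640.

80640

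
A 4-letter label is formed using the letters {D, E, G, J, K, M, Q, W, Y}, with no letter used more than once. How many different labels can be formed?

Choose and order 4 of the 9 symbols: the first letter has 9 options, the next 8, then 7, 6.
That product is 9 × 8 × 7 × 6 = 3024.

3024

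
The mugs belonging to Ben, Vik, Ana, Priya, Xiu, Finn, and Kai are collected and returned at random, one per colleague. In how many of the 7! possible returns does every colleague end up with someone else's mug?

1854

Let Aᵢ be the assignments in which colleague i gets their own mug. We want the size of the complement of A₁∪…∪A_7.
By inclusion–exclusion this is Σ_{j=0}^{7} (−1)^j C(7,j)·(7−j)!.
Computing: 5040 − 5040 + 2520 − 840 + 210 − 42 + 7 − 1 = 1854.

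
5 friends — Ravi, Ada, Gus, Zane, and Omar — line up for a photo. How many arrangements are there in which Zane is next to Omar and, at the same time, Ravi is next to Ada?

24

Treat {Zane,Omar} as one block (2 orders) and {Ravi,Ada} as another (2 orders).
That leaves 3 units to arrange: 2 × 2 × 3! = 4 × 6 = 24.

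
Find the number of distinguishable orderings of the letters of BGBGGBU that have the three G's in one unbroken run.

20

Treat the 3 copies of G as a single block. The multiset to arrange is then {GGG, B, B, B, U}, 5 items in all.
That gives (5)!/(3!) = 20 arrangements.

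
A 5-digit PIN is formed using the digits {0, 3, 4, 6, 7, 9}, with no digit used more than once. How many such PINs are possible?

Choose and order 5 of the 6 symbols: the first digit has 6 options, the next 5, and so on down to 2.
That product is 6 × 5 × 4 × 3 × 2 = 720.

720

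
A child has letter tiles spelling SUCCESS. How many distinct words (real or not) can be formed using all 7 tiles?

420

Letter multiplicities in SUCCESS: C×2, E×1, S×3, U×1.
The number of distinct arrangements is 7!/(3!·2!) = 5040/12 = 420.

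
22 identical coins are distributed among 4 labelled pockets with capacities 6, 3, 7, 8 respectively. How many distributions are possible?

Ignoring the caps, the number of non-negative solutions to x_1+…+x_4 = 22 is C(25,3) = 2300.
Subtract solutions that violate a single cap (substitute x_i' = x_i − (cap_i+1)): x_1 ≥ 7 gives C(18,3) = 816; x_2 ≥ 4 gives C(21,3) = 1330; x_3 ≥ 8 gives C(17,3) = 680; x_4 ≥ 9 gives C(16,3) = 560. Together 3386.
Add back pairs where two caps are both exceeded: 364 + 120 + 84 + 286 + 220 + 56 = 1130.
Subtract triples: 20 + 10 + 0 + 4 = 34.
By inclusion–exclusion the count is 2300 − 3386 + 1130 − 34 = 10.

10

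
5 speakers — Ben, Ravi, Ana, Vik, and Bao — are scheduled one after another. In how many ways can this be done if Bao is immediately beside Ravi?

48

Treat {Bao, Ravi} as a single unit. There are 4 units to order, and the pair itself can be ordered 2 ways.
So the count is 2·(4)! = 48.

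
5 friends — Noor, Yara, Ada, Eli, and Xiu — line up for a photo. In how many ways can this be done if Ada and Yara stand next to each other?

Glue Ada and Yara into one block (2 internal orders), leaving 4 units to arrange in a row.
So the count is 2·(4)! = 48.

48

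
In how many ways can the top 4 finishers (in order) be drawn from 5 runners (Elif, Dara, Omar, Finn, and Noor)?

120

There are 5 choices for 1st place, 4 for 2nd, and so on down to 2 for position 4.
That gives 5 × 4 × 3 × 2 = 120.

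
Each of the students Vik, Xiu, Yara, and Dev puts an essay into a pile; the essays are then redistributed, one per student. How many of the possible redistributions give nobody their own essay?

Let Aᵢ be the assignments in which student i gets their own essay. We want the size of the complement of A₁∪…∪A_4.
By inclusion–exclusion this is Σ_{j=0}^{4} (−1)^j C(4,j)·(4−j)!.
Computing: 24 − 24 + 12 − 4 + 1 = 9.

9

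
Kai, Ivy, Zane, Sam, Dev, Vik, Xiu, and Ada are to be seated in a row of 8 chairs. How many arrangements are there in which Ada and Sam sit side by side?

Place the 6 others and the Ada-Sam pair as 7 objects in a line; the pair has 2 internal arrangements.
That gives 2 × 7! = 2 × 5040 = 10080.

10080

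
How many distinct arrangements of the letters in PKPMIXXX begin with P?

840

With the first slot taken by P, it remains to arrange the other 7 letters (KPMIXXX).
Those 7 letters have X appearing 3 times, giving (7)!/(3!) = 840.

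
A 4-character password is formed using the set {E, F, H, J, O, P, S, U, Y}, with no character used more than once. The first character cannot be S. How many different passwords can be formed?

The first character has 9−1 = 8 choices (anything except S).
The remaining 3 characters are filled from the other 8 symbols without repetition: 8 × 7 × 6 = 336.
Total: 8 × 336 = 2688.

2688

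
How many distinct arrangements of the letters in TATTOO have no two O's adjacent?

There are 6!/(3!·2!) = 60 arrangements of TATTOO in total.
Arrangements with the O's together: treat OO as one letter, giving (5)!/(3!) = 20.
Subtracting, 60 − 20 = 40 arrangements keep the O's apart.

40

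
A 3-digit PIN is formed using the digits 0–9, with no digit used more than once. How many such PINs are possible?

720

With no repetition, fill the 3 digits in order: 10 choices, then 9, down to 8.
10 × 9 × 8 = 720.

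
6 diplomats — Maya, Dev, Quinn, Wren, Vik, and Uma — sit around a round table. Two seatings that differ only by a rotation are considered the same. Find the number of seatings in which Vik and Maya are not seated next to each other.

Without the restriction there are (5)! = 120 seatings.
Seatings with Vik beside Maya: treat them as a block with 2 internal orders, giving 2 × (4)! = 48.
Subtracting, 120 − 48 = 72.

72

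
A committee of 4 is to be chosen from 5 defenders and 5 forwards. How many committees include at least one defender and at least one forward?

Unrestricted: C(10,4) = 210 ways to pick any 4 of the 10.
Subtract selections that omit an entire group: no defenders → C(5,4) = 5; no forwards → C(5,4) = 5.
Both groups omitted at once is impossible, so 210 − 10 = 200.

200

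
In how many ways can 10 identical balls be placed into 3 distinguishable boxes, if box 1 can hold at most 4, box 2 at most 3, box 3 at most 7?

Ignoring the caps, the number of non-negative solutions to x_1+…+x_3 = 10 is C(12,2) = 66.
Subtract solutions that violate a single cap (substitute x_i' = x_i − (cap_i+1)): x_1 ≥ 5 gives C(7,2) = 21; x_2 ≥ 4 gives C(8,2) = 28; x_3 ≥ 8 gives C(4,2) = 6. Together 55.
Add back pairs where two caps are both exceeded: 3 + 0 + 0 = 3.
By inclusion–exclusion the count is 66 − 55 + 3 = 14.

14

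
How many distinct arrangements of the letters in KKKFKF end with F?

With the last slot taken by F, it remains to arrange the other 5 letters (KKKKF).
Those 5 letters have K appearing 4 times, giving (5)!/(4!) = 5.

5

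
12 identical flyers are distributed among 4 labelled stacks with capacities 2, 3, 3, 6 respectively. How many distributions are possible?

Without the upper bounds there are C(15,3) = 455 ways to split 12 among 4 stacks.
Subtract solutions that violate a single cap (substitute x_i' = x_i − (cap_i+1)): x_1 ≥ 3 gives C(12,3) = 220; x_2 ≥ 4 gives C(11,3) = 165; x_3 ≥ 4 gives C(11,3) = 165; x_4 ≥ 7 gives C(8,3) = 56. Together 606.
Add back pairs where two caps are both exceeded: 56 + 56 + 10 + 35 + 4 + 4 = 165.
Subtract triples: 4 + 0 + 0 + 0 = 4.
By inclusion–exclusion the count is 455 − 606 + 165 − 4 = 10.

10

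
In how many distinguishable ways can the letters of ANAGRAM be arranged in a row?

ANAGRAM has 7 letters with A appearing 3 times.
Dividing 7! = 5040 by 3! = 6 for the repeated letters gives 840.

840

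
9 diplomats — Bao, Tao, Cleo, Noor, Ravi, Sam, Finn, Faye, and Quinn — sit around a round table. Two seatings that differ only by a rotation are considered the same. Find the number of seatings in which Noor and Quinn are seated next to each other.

Glue Noor and Quinn into a block (2 internal orders). Seating 8 units around a circle gives (7)! arrangements.
So 2 × (7)! = 2 × 5040 = 10080.

10080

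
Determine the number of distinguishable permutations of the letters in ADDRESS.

1260

The 7 letters of ADDRESS have repeats: D appearing twice and S appearing twice.
Dividing 7! = 5040 by 2!·2! = 4 for the repeated letters gives 1260.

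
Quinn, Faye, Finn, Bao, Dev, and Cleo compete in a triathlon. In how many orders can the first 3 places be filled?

There are 6 choices for 1st place, 5 for 2nd, and 4 for 3rd.
That gives 6 × 5 × 4 = 120.

120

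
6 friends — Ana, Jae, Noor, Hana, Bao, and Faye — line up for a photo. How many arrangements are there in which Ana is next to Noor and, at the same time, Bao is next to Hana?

96

Treat {Ana,Noor} as one block (2 orders) and {Bao,Hana} as another (2 orders).
That leaves 4 units to arrange: 2 × 2 × 4! = 4 × 24 = 96.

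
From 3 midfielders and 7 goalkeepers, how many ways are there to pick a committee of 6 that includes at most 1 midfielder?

70

Split by how many midfielders are chosen (0 through 1).
Sum: C(3,0)·C(7,6) + C(3,1)·C(7,5) = 7 + 63 = 70.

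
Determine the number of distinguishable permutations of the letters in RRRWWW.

20

RRRWWW has 6 letters with R appearing 3 times and W appearing 3 times.
So there are 6! / (3!·3!) = 20 distinguishable arrangements.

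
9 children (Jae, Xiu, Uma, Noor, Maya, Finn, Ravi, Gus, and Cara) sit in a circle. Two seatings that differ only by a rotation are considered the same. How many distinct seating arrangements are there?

Around a circle, 9 distinct people have 9!/9 = (8)! = 40320 rotationally distinct seatings.

40320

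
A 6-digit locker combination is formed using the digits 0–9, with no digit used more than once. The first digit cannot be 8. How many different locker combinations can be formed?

The first digit has 10−1 = 9 choices (anything except 8).
The remaining 5 digits are filled from the other 9 symbols without repetition: 9 × 8 × 7 × 6 × 5 = 15120.
Total: 9 × 15120 = 136080.

136080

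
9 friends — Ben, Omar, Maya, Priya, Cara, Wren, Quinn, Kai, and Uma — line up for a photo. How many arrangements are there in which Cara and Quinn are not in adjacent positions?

282240

Of the 9! = 362880 arrangements, those with Cara and Quinn adjacent number 2 × 8! = 80640 (treat the pair as a block with 2 internal orders).
So 362880 − 80640 = 282240 arrangements keep them apart.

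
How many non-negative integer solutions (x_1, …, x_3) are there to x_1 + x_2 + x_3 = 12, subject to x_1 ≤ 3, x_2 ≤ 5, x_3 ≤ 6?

Ignoring the caps, the number of non-negative solutions to x_1+…+x_3 = 12 is C(14,2) = 91.
Subtract solutions that violate a single cap (substitute x_i' = x_i − (cap_i+1)): x_1 ≥ 4 gives C(10,2) = 45; x_2 ≥ 6 gives C(8,2) = 28; x_3 ≥ 7 gives C(7,2) = 21. Together 94.
Add back pairs where two caps are both exceeded: 6 + 3 + 0 = 9.
By inclusion–exclusion the count is 91 − 94 + 9 = 6.

6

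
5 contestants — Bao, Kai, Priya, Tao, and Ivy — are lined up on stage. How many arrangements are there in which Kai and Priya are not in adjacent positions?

72

Of the 5! = 120 arrangements, those with Kai and Priya adjacent number 2 × 4! = 48 (treat the pair as a block with 2 internal orders).
Complementary counting: 120 − 48 = 72.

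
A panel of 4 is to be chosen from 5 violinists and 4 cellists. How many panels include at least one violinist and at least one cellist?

120

Unrestricted: C(9,4) = 126 ways to pick any 4 of the 9.
Selections missing a whole group: no violinists → C(4,4) = 1; no cellists → C(5,4) = 5.
Both groups omitted at once is impossible, so 126 − 6 = 120.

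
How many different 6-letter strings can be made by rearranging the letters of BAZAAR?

The 6 letters of BAZAAR have repeats: A appearing 3 times.
The number of distinct arrangements is 6!/(3!) = 720/6 = 120.

120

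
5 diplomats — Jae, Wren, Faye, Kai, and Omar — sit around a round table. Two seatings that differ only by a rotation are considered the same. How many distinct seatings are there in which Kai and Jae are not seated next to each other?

All circular seatings of 5 people number (4)! = 24.
Those with Kai next to Jae: fuse the pair into one unit and seat 4 units around a circle — 2·(3)! = 12.
Subtracting, 24 − 12 = 12.

12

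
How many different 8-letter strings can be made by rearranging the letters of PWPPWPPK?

168

PWPPWPPK has 8 letters with P appearing 5 times and W appearing twice.
The number of distinct arrangements is 8!/(5!·2!) = 40320/240 = 168.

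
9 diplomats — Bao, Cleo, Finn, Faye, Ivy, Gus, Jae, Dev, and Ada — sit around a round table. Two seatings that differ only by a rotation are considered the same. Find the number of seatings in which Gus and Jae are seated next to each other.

Glue Gus and Jae into a block (2 internal orders). Seating 8 units around a circle gives (7)! arrangements.
So 2 × (7)! = 2 × 5040 = 10080.

10080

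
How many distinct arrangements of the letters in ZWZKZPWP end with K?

210

With the last slot taken by K, it remains to arrange the other 7 letters (ZWZZPWP).
Those 7 letters have P appearing twice, W appearing twice, and Z appearing 3 times, giving (7)!/(3!·2!·2!) = 210.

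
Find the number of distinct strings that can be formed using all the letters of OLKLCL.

The 6 letters of OLKLCL have repeats: L appearing 3 times.
The number of distinct arrangements is 6!/(3!) = 720/6 = 120.

120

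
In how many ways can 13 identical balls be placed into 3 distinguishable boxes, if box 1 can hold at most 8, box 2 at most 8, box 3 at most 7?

54

Without the upper bounds there are C(15,2) = 105 ways to split 13 among 3 boxes.
Subtract solutions that violate a single cap (substitute x_i' = x_i − (cap_i+1)): x_1 ≥ 9 gives C(6,2) = 15; x_2 ≥ 9 gives C(6,2) = 15; x_3 ≥ 8 gives C(7,2) = 21. Together 51.
No two caps can be exceeded simultaneously, so the pair terms are all 0.
By inclusion–exclusion the count is 105 − 51 + 0 = 54.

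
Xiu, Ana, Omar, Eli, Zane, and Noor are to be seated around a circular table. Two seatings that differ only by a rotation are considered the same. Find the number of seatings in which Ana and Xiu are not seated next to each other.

Without the restriction there are (5)! = 120 seatings.
Those with Ana next to Xiu: fuse the pair into one unit and seat 5 units around a circle — 2·(4)! = 48.
Subtracting, 120 − 48 = 72.

72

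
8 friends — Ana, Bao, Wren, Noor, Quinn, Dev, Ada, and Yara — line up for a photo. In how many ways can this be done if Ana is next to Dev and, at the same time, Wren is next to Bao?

2880

Treat {Ana,Dev} as one block (2 orders) and {Wren,Bao} as another (2 orders).
That leaves 6 units to arrange: 2 × 2 × 6! = 4 × 720 = 2880.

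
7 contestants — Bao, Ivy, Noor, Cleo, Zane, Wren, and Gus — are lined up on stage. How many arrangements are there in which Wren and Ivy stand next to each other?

Place the 5 others and the Wren-Ivy pair as 6 objects in a line; the pair has 2 internal arrangements.
So the count is 2·(6)! = 1440.

1440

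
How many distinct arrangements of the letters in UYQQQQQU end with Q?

With the last slot taken by Q, it remains to arrange the other 7 letters (UYQQQQU).
Those 7 letters have Q appearing 4 times and U appearing twice, giving (7)!/(4!·2!) = 105.

105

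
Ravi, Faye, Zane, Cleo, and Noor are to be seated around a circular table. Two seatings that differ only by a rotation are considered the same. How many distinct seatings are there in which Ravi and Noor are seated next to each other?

12

Glue Ravi and Noor into a block (2 internal orders). Seating 4 units around a circle gives (3)! arrangements.
So 2 × (3)! = 2 × 6 = 12.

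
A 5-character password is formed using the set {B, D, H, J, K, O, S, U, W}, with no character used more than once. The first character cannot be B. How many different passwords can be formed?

The first character has 9−1 = 8 choices (anything except B).
The remaining 4 characters are filled from the other 8 symbols without repetition: 8 × 7 × 6 × 5 = 1680.
Total: 8 × 1680 = 13440.

13440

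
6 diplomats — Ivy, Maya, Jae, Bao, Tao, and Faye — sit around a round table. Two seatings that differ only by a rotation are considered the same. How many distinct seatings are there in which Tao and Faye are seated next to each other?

48

Treat {Tao, Faye} as one unit (2 internal orders) and seat the resulting 5 units around the table: (4)! circular arrangements.
So 2 × (4)! = 2 × 24 = 48.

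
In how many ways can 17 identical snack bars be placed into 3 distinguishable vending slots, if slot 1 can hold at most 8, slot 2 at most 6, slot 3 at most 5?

6

Without the upper bounds there are C(19,2) = 171 ways to split 17 among 3 vending slots.
Subtract solutions that violate a single cap (substitute x_i' = x_i − (cap_i+1)): x_1 ≥ 9 gives C(10,2) = 45; x_2 ≥ 7 gives C(12,2) = 66; x_3 ≥ 6 gives C(13,2) = 78. Together 189.
Add back pairs where two caps are both exceeded: 3 + 6 + 15 = 24.
By inclusion–exclusion the count is 171 − 189 + 24 = 6.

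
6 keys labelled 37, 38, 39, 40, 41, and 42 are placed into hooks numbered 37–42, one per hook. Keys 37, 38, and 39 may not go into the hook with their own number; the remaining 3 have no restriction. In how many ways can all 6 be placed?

426

Let Aᵢ (for i ∈ {37, 38, 39}) be the placements that put key i in its forbidden hook. Any j of these fix j positions, leaving (6−j)! ways to fill the rest, and there are C(3,j) ways to pick which j.
By inclusion–exclusion, the number of valid placements is Σ_{j=0}^{3} (−1)^j C(3,j)·(6−j)!.
Computing: 720 − 360 + 72 − 6 = 426.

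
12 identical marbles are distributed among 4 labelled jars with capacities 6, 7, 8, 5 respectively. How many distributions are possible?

Without the upper bounds there are C(15,3) = 455 ways to split 12 among 4 jars.
Subtract solutions that violate a single cap (substitute x_i' = x_i − (cap_i+1)): x_1 ≥ 7 gives C(8,3) = 56; x_2 ≥ 8 gives C(7,3) = 35; x_3 ≥ 9 gives C(6,3) = 20; x_4 ≥ 6 gives C(9,3) = 84. Together 195.
No two caps can be exceeded simultaneously, so the pair terms are all 0.
By inclusion–exclusion the count is 455 − 195 + 0 = 260.

260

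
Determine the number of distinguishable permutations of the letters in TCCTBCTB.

560

Letter multiplicities in TCCTBCTB: B×2, C×3, T×3.
So there are 8! / (3!·3!·2!) = 560 distinguishable arrangements.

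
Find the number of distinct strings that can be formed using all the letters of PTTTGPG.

Letter multiplicities in PTTTGPG: G×2, P×2, T×3.
The number of distinct arrangements is 7!/(3!·2!·2!) = 5040/24 = 210.

210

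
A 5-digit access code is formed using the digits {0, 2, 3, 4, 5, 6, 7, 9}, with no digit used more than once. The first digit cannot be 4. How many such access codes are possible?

5880

The first digit has 8−1 = 7 choices (anything except 4).
The remaining 4 digits are filled from the other 7 symbols without repetition: 7 × 6 × 5 × 4 = 840.
Total: 7 × 840 = 5880.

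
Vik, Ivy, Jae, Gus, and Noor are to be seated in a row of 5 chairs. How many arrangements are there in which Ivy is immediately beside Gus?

48

Treat {Ivy, Gus} as a single unit. There are 4 units to order, and the pair itself can be ordered 2 ways.
That gives 2 × 4! = 2 × 24 = 48.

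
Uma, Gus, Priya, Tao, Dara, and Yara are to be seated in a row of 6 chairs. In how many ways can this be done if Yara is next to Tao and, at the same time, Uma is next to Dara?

Treat {Yara,Tao} as one block (2 orders) and {Uma,Dara} as another (2 orders).
That leaves 4 units to arrange: 2 × 2 × 4! = 4 × 24 = 96.

96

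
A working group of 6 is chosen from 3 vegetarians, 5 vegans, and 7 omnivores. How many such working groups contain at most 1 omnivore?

Split by how many omnivores are chosen (0 through 1).
Sum: C(7,0)·C(8,6) + C(7,1)·C(8,5) = 28 + 392 = 420.

420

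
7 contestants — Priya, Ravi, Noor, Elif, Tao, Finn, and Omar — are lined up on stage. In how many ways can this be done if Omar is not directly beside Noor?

Of the 7! = 5040 arrangements, those with Omar and Noor adjacent number 2 × 6! = 1440 (treat the pair as a block with 2 internal orders).
So 5040 − 1440 = 3600 arrangements keep them apart.

3600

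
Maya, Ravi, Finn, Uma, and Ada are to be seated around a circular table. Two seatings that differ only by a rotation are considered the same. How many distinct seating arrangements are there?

24

Seat Maya anywhere (absorbing the rotational symmetry), then permute the other 4: (4)! = 24.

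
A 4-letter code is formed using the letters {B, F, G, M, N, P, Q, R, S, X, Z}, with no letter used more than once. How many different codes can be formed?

7920

With no repetition, fill the 4 letters in order: 11 choices, then 10, down to 8.
That product is 11 × 10 × 9 × 8 = 7920.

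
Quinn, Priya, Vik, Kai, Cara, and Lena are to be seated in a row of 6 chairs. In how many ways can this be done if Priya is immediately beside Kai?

240

Place the 4 others and the Priya-Kai pair as 5 objects in a line; the pair has 2 internal arrangements.
So the count is 2·(5)! = 240.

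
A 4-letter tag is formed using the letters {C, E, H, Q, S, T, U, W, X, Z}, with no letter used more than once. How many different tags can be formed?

5040

With no repetition, fill the 4 letters in order: 10 choices, then 9, down to 7.
10 × 9 × 8 × 7 = 5040.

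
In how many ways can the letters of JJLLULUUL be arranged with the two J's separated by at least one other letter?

Total arrangements of JJLLULUUL: 9!/(4!·3!·2!) = 1260.
If the two J's are adjacent, glue them into one block, leaving 8 items to arrange: (8)!/(4!·3!) = 280 ways.
Hence 1260 − 280 = 980.

980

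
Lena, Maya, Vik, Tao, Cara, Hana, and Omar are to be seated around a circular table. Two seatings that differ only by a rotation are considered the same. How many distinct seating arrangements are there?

720

Around a circle, 7 distinct people have 7!/7 = (6)! = 720 rotationally distinct seatings.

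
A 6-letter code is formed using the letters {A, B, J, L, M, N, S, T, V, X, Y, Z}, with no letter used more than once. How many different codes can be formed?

665280

Choose and order 6 of the 12 symbols: the first letter has 12 options, the next 11, and so on down to 7.
12 × 11 × 10 × 9 × 8 × 7 = 665280.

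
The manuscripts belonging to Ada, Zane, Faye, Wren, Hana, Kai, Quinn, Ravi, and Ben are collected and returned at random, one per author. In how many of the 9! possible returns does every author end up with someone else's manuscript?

Count assignments avoiding every fixed point. For any j of the 9 authors fixed to their own manuscript, the other 9−j can be arranged in (9−j)! ways.
By inclusion–exclusion this is Σ_{j=0}^{9} (−1)^j C(9,j)·(9−j)!.
Computing: 362880 − 362880 + 181440 − 60480 + 15120 − 3024 + 504 − 72 + 9 − 1 = 133496.

133496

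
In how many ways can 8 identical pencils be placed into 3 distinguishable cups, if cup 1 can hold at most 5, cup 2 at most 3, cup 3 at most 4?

14

Ignoring the caps, the number of non-negative solutions to x_1+…+x_3 = 8 is C(10,2) = 45.
Subtract solutions that violate a single cap (substitute x_i' = x_i − (cap_i+1)): x_1 ≥ 6 gives C(4,2) = 6; x_2 ≥ 4 gives C(6,2) = 15; x_3 ≥ 5 gives C(5,2) = 10. Together 31.
No two caps can be exceeded simultaneously, so the pair terms are all 0.
By inclusion–exclusion the count is 45 − 31 + 0 = 14.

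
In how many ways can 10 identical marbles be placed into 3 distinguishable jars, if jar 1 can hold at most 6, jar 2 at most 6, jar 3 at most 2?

12

Ignoring the caps, the number of non-negative solutions to x_1+…+x_3 = 10 is C(12,2) = 66.
Subtract solutions that violate a single cap (substitute x_i' = x_i − (cap_i+1)): x_1 ≥ 7 gives C(5,2) = 10; x_2 ≥ 7 gives C(5,2) = 10; x_3 ≥ 3 gives C(9,2) = 36. Together 56.
Add back pairs where two caps are both exceeded: 0 + 1 + 1 = 2.
By inclusion–exclusion the count is 66 − 56 + 2 = 12.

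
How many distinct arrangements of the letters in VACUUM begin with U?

With the first slot taken by U, it remains to arrange the other 5 letters (VACUM).
Those 5 letters are all distinct, giving (5)! = 120.

120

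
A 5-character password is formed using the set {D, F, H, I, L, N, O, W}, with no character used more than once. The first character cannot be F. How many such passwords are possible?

The first character has 8−1 = 7 choices (anything except F).
The remaining 4 characters are filled from the other 7 symbols without repetition: 7 × 6 × 5 × 4 = 840.
Total: 7 × 840 = 5880.

5880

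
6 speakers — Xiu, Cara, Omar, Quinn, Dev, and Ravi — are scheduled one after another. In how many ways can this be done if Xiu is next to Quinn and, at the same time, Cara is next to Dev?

96

Treat {Xiu,Quinn} as one block (2 orders) and {Cara,Dev} as another (2 orders).
That leaves 4 units to arrange: 2 × 2 × 4! = 4 × 24 = 96.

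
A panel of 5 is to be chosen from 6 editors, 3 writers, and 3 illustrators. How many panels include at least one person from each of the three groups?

540

Total 5-person selections from all 12: C(12,5) = 792.
Subtract selections that omit an entire group: no editors → C(6,5) = 6; no writers → C(9,5) = 126; no illustrators → C(9,5) = 126.
Add back selections omitting two groups (i.e. drawn from a single group): C(6,5) + C(3,5) + C(3,5) = 6.
By inclusion–exclusion: 792 − 258 + 6 = 540.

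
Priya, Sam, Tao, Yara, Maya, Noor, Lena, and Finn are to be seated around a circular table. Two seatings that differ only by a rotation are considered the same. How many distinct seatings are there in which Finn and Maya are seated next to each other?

Treat {Finn, Maya} as one unit (2 internal orders) and seat the resulting 7 units around the table: (6)! circular arrangements.
So 2 × (6)! = 2 × 720 = 1440.

1440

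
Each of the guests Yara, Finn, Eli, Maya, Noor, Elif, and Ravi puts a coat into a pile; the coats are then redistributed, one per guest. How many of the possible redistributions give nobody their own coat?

1854

Let Aᵢ be the assignments in which guest i gets their own coat. We want the size of the complement of A₁∪…∪A_7.
By inclusion–exclusion this is Σ_{j=0}^{7} (−1)^j C(7,j)·(7−j)!.
Computing: 5040 − 5040 + 2520 − 840 + 210 − 42 + 7 − 1 = 1854.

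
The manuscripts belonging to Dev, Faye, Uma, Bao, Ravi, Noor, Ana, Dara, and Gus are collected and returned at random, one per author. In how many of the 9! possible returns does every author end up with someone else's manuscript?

133496

This is the derangement count D_9: permutations of 9 items with no fixed point.
By inclusion–exclusion this is Σ_{j=0}^{9} (−1)^j C(9,j)·(9−j)!.
Computing: 362880 − 362880 + 181440 − 60480 + 15120 − 3024 + 504 − 72 + 9 − 1 = 133496.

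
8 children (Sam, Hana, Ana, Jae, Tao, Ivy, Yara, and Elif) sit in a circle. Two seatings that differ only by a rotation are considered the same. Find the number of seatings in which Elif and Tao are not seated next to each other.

3600

All circular seatings of 8 people number (7)! = 5040.
Those with Elif next to Tao: fuse the pair into one unit and seat 7 units around a circle — 2·(6)! = 1440.
Subtracting, 5040 − 1440 = 3600.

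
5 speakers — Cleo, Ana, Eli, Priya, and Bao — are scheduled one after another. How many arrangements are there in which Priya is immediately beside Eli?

48

Place the 3 others and the Priya-Eli pair as 4 objects in a line; the pair has 2 internal arrangements.
So the count is 2·(4)! = 48.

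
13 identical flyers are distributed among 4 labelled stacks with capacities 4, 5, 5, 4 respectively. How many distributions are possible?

54

Without the upper bounds there are C(16,3) = 560 ways to split 13 among 4 stacks.
Subtract solutions that violate a single cap (substitute x_i' = x_i − (cap_i+1)): x_1 ≥ 5 gives C(11,3) = 165; x_2 ≥ 6 gives C(10,3) = 120; x_3 ≥ 6 gives C(10,3) = 120; x_4 ≥ 5 gives C(11,3) = 165. Together 570.
Add back pairs where two caps are both exceeded: 10 + 10 + 20 + 4 + 10 + 10 = 64.
By inclusion–exclusion the count is 560 − 570 + 64 = 54.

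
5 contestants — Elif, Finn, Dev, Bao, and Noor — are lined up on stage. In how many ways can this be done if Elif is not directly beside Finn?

72

Of the 5! = 120 arrangements, those with Elif and Finn adjacent number 2 × 4! = 48 (treat the pair as a block with 2 internal orders).
Complementary counting: 120 − 48 = 72.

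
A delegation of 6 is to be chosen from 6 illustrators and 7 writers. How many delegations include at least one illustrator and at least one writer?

1708

With no constraint there are C(13,6) = 1716 possible selections.
Selections missing a whole group: no illustrators → C(7,6) = 7; no writers → C(6,6) = 1.
Both groups omitted at once is impossible, so 1716 − 8 = 1708.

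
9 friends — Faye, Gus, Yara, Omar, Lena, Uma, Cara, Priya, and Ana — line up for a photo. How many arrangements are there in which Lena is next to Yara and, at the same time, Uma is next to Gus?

20160

Treat {Lena,Yara} as one block (2 orders) and {Uma,Gus} as another (2 orders).
That leaves 7 units to arrange: 2 × 2 × 7! = 4 × 5040 = 20160.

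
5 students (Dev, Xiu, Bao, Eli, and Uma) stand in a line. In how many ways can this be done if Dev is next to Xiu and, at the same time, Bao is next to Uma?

Treat {Dev,Xiu} as one block (2 orders) and {Bao,Uma} as another (2 orders).
That leaves 3 units to arrange: 2 × 2 × 3! = 4 × 6 = 24.

24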